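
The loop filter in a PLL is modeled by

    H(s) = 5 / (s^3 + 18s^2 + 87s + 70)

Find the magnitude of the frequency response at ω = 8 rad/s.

Substitute s = j8: numerator = 5, denominator = -1082 + j184.
|H(j8)| = |5| / |-1082 + j184| = 5 / 1097.5 ≈ 0.004556.

|H(j8)| ≈ 0.004556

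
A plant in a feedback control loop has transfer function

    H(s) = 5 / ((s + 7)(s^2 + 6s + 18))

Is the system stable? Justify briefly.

stable

The poles can be read from the denominator factors: s = -7, -3 + 3j, -3 - 3j.
Since all poles lie strictly in the left half-plane, the system is stable.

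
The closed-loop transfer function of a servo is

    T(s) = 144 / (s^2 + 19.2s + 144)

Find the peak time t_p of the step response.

t_p ≈ 0.4363 s

Comparing s^2 + 19.2s + 144 to s^2 + 2ζωₙs + ωₙ²: ωₙ = 12 rad/s and ζ = 19.2/(2·12) = 0.8.
ζωₙ = 19.2/2 = 9.6, so ω_d = ωₙ√(1−ζ²) = √(ωₙ² − (ζωₙ)²) = √(144 − 9.6²) = √51.84 = 7.200 rad/s.
t_p = π/ω_d = π/7.200 ≈ 0.4363 s.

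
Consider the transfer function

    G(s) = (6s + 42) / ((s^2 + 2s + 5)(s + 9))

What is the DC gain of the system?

G(0) = 14/15 ≈ 0.9333

Set s = 0: G(0) = (42) / (45) = 14/15.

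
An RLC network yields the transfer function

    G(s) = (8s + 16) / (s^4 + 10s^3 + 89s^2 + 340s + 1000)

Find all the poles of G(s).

The poles are the roots of the denominator s^4 + 10s^3 + 89s^2 + 340s + 1000 = 0.
No real roots exist; factor into two real quadratics: (s^2 + 4s + 40)(s^2 + 6s + 25) = 0.
Each quadratic gives a conjugate pair via the quadratic formula.

s = -2 ± 6j, -3 ± 4j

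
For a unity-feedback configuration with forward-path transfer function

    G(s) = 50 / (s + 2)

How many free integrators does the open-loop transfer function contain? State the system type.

Type 0

The denominator has no factor of s at the origin — no free integrator — so this is a Type 0 system.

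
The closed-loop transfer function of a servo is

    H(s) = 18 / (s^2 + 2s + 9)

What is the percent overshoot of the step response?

Comparing s^2 + 2s + 9 to s^2 + 2ζωₙs + ωₙ²: ωₙ = 3 rad/s and ζ = 2/(2·3) ≈ 0.3333.
%OS = 100·exp(−πζ/√(1−ζ²)) = 100·exp(−π·0.3333/√(1−0.3333²)) ≈ 32.9%.

%OS ≈ 32.9%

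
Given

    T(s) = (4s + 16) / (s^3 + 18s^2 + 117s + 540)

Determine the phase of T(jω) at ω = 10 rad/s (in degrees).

At s = j10: numerator = 16 + j40, denominator = -1260 + j170.
∠T = ∠num − ∠den = 68.199° − (172.32°) = -104.1°.

∠T(j10) ≈ -104.1°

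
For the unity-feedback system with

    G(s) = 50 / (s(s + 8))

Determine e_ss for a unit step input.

e_ss = 0

G(s) has one pole at the origin.
This is a Type 1 system; for a step input the steady-state error is zero.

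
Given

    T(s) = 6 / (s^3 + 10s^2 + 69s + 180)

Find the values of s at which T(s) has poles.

s = -3 + 6j, -3 - 6j, -4

The poles are the roots of the denominator s^3 + 10s^2 + 69s + 180 = 0.
Trying s = -4: the polynomial evaluates to 0, so (s + 4) is a factor.
Dividing out leaves s^2 + 6s + 45 = 0.
The quadratic formula then gives s = -3 ± 6j.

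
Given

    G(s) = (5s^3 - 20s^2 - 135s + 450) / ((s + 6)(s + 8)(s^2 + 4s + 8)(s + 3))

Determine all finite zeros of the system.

s = -5, 6, 3

Set the numerator to zero: 5s^3 - 20s^2 - 135s + 450 = 0, i.e. 5·(s^3 - 4s^2 - 27s + 90) = 0.
Factoring: (s + 5)(s - 6)(s - 3) = 0.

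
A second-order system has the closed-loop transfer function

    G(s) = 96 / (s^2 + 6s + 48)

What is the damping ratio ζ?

Compare the denominator to the standard form s^2 + 2ζωₙs + ωₙ².
ωₙ² = 48, so ωₙ = √48 ≈ 6.928 rad/s.
2ζωₙ = 6, so ζ = 6/(2·√48) ≈ 0.4330.

ζ ≈ 0.4330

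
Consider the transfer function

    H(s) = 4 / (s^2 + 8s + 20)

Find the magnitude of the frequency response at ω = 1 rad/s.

Substitute s = j1: numerator = 4, denominator = 19 + j8.
|H(j1)| = |4| / |19 + j8| = 4 / 20.616 ≈ 0.1940.

|H(j1)| ≈ 0.1940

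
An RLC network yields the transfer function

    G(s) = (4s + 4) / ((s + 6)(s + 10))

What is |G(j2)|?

Substitute s = j2: numerator = 4 + j8, denominator = 56 + j32.
|G(j2)| = |4 + j8| / |56 + j32| = 8.9443 / 64.498 ≈ 0.1387.

|G(j2)| ≈ 0.1387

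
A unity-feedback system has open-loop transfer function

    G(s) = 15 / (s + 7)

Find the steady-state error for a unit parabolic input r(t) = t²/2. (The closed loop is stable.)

G(s) has no poles at the origin.
This is a Type 0 system; Ka = lim_{s→0} s^2·G(s) = 0, so the steady-state error for a parabola input is infinite.

e_ss = ∞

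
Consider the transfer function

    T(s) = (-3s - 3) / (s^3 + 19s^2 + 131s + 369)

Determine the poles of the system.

s = -5 + 4j, -5 - 4j, -9

The poles are the roots of the denominator s^3 + 19s^2 + 131s + 369 = 0.
Trying s = -9: the polynomial evaluates to 0, so (s + 9) is a factor.
Dividing out leaves s^2 + 10s + 41 = 0.
The quadratic formula then gives s = -5 ± 4j.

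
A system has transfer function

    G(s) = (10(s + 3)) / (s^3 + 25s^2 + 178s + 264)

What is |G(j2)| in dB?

|G(j2)|_dB ≈ -20.6 dB

Substitute s = j2: numerator = 30 + j20, denominator = 164 + j348.
|G(j2)| = |30 + j20| / |164 + j348| = 36.056 / 384.71 ≈ 0.09372.
In decibels: 20·log₁₀(0.09372) ≈ -20.6 dB.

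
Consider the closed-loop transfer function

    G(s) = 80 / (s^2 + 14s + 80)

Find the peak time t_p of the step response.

t_p ≈ 0.5642 s

Comparing s^2 + 14s + 80 to s^2 + 2ζωₙs + ωₙ²: ωₙ = √80 ≈ 8.944 rad/s and ζ = 14/(2·√80) ≈ 0.7826.
ζωₙ = 14/2 = 7, so ω_d = ωₙ√(1−ζ²) = √(ωₙ² − (ζωₙ)²) = √(80 − 7²) = √31 ≈ 5.568 rad/s.
t_p = π/ω_d = π/5.568 ≈ 0.5642 s.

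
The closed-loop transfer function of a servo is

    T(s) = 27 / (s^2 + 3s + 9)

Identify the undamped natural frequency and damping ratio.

ωₙ = 3 rad/s, ζ = 0.5

Compare the denominator to the standard form s^2 + 2ζωₙs + ωₙ².
ωₙ² = 9, so ωₙ = 3 rad/s.
2ζωₙ = 3, so ζ = 3/(2·3) = 0.5.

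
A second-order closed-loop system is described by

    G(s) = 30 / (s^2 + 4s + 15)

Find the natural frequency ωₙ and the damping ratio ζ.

Compare the denominator to the standard form s^2 + 2ζωₙs + ωₙ².
ωₙ² = 15, so ωₙ = √15 ≈ 3.873 rad/s.
2ζωₙ = 4, so ζ = 4/(2·√15) ≈ 0.5164.

ωₙ ≈ 3.873 rad/s, ζ ≈ 0.5164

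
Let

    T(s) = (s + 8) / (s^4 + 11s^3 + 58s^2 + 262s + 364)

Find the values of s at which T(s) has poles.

s = -1 + 5j, -1 - 5j, -2, -7

The poles are the roots of the denominator s^4 + 11s^3 + 58s^2 + 262s + 364 = 0.
Trying s = -2: the polynomial evaluates to 0, so (s + 2) is a factor.
Dividing out leaves s^3 + 9s^2 + 40s + 182 = 0.
This factors further as (s^2 + 2s + 26)(s + 7) = 0.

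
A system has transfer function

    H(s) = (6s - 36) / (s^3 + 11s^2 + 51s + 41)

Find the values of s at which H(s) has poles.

The poles are the roots of the denominator s^3 + 11s^2 + 51s + 41 = 0.
Trying s = -1: the polynomial evaluates to 0, so (s + 1) is a factor.
Dividing out leaves s^2 + 10s + 41 = 0.
The quadratic formula then gives s = -5 ± 4j.

s = -1, -5 + 4j, -5 - 4j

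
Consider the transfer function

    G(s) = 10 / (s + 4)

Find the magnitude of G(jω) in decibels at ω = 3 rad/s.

|G(j3)|_dB ≈ 6.02 dB

Substitute s = j3: numerator = 10, denominator = 4 + j3.
|G(j3)| = |10| / |4 + j3| = 10 / 5 = 2.
In decibels: 20·log₁₀(2) ≈ 6.02 dB.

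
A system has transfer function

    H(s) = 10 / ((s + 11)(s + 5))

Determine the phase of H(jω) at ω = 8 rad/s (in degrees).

At s = j8: numerator = 10, denominator = -9 + j128.
∠H = ∠num − ∠den = 0° − (94.022°) = -94.02°.

∠H(j8) ≈ -94.02°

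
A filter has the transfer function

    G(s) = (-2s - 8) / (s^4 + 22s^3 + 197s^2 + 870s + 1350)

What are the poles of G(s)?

s = -3, -5 + 5j, -5 - 5j, -9

The poles are the roots of the denominator s^4 + 22s^3 + 197s^2 + 870s + 1350 = 0.
Trying s = -3: the polynomial evaluates to 0, so (s + 3) is a factor.
Dividing out leaves s^3 + 19s^2 + 140s + 450 = 0.
This factors further as (s^2 + 10s + 50)(s + 9) = 0.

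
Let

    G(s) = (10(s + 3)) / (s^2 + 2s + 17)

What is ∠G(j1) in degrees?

At s = j1: numerator = 30 + j10, denominator = 16 + j2.
∠G = ∠num − ∠den = 18.435° − (7.1250°) = 11.31°.

∠G(j1) ≈ 11.31°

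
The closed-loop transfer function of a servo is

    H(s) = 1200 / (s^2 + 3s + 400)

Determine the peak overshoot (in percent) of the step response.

%OS ≈ 79.0%

Comparing s^2 + 3s + 400 to s^2 + 2ζωₙs + ωₙ²: ωₙ = 20 rad/s and ζ = 3/(2·20) = 0.075.
%OS = 100·exp(−πζ/√(1−ζ²)) = 100·exp(−π·0.075/√(1−0.075²)) ≈ 79.0%.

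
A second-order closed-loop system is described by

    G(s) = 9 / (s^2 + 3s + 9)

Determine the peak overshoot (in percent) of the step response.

%OS ≈ 16.3%

Comparing s^2 + 3s + 9 to s^2 + 2ζωₙs + ωₙ²: ωₙ = 3 rad/s and ζ = 3/(2·3) = 0.5.
%OS = 100·exp(−πζ/√(1−ζ²)) = 100·exp(−π·0.5/√(1−0.5²)) ≈ 16.3%.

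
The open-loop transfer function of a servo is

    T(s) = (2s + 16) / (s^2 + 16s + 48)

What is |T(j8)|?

|T(j8)| ≈ 0.1754

Substitute s = j8: numerator = 16 + j16, denominator = -16 + j128.
|T(j8)| = |16 + j16| / |-16 + j128| = 22.627 / 129.00 ≈ 0.1754.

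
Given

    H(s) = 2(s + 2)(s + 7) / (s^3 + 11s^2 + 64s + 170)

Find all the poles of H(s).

The poles are the roots of the denominator s^3 + 11s^2 + 64s + 170 = 0.
Trying s = -5: the polynomial evaluates to 0, so (s + 5) is a factor.
Dividing out leaves s^2 + 6s + 34 = 0.
The quadratic formula then gives s = -3 ± 5j.

s = -3 + 5j, -3 - 5j, -5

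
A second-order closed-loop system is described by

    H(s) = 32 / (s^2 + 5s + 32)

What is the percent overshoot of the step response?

Comparing s^2 + 5s + 32 to s^2 + 2ζωₙs + ωₙ²: ωₙ = √32 ≈ 5.657 rad/s and ζ = 5/(2·√32) ≈ 0.4419.
%OS = 100·exp(−πζ/√(1−ζ²)) = 100·exp(−π·0.4419/√(1−0.4419²)) ≈ 21.3%.

%OS ≈ 21.3%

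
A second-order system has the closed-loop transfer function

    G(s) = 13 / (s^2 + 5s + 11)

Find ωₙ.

ωₙ ≈ 3.317 rad/s

Compare the denominator to the standard form s^2 + 2ζωₙs + ωₙ².
ωₙ² = 11, so ωₙ = √11 ≈ 3.317 rad/s.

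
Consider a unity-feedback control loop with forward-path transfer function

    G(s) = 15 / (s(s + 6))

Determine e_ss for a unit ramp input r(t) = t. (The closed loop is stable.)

G(s) has one pole at the origin.
This is a Type 1 system. Kv = lim_{s→0} s·G(s) = 15/6 = 5/2.
e_ss = 1/Kv = 1/(5/2) = 2/5 ≈ 0.4000.

e_ss = 0.4000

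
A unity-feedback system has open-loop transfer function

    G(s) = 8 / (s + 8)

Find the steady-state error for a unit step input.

G(s) has no poles at the origin.
This is a Type 0 system. Kp = lim_{s→0} G(s) = 8/8 = 1.
e_ss = 1/(1 + Kp) = 1/(1 + 1) = 1/2 ≈ 0.5000.

e_ss = 0.5000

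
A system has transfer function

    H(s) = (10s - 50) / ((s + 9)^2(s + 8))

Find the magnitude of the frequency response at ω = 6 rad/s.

|H(j6)| ≈ 0.06675

Substitute s = j6: numerator = -50 + j60, denominator = -288 + j1134.
|H(j6)| = |-50 + j60| / |-288 + j1134| = 78.102 / 1170 ≈ 0.06675.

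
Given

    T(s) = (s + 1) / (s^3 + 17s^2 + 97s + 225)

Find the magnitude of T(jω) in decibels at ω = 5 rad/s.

Substitute s = j5: numerator = 1 + j5, denominator = -200 + j360.
|T(j5)| = |1 + j5| / |-200 + j360| = 5.0990 / 411.83 ≈ 0.01238.
In decibels: 20·log₁₀(0.01238) ≈ -38.1 dB.

|T(j5)|_dB ≈ -38.1 dB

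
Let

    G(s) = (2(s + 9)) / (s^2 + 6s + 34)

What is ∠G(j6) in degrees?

At s = j6: numerator = 18 + j12, denominator = -2 + j36.
∠G = ∠num − ∠den = 33.690° − (93.180°) = -59.49°.

∠G(j6) ≈ -59.49°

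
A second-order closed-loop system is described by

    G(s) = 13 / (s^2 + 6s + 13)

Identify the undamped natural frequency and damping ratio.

ωₙ ≈ 3.606 rad/s, ζ ≈ 0.8321

Compare the denominator to the standard form s^2 + 2ζωₙs + ωₙ².
ωₙ² = 13, so ωₙ = √13 ≈ 3.606 rad/s.
2ζωₙ = 6, so ζ = 6/(2·√13) ≈ 0.8321.
With ζ = 0.8321 the response is underdamped.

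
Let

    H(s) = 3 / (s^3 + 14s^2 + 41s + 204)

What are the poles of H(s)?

The poles are the roots of the denominator s^3 + 14s^2 + 41s + 204 = 0.
Trying s = -12: the polynomial evaluates to 0, so (s + 12) is a factor.
Dividing out leaves s^2 + 2s + 17 = 0.
The quadratic formula then gives s = -1 ± 4j.

s = -1 ± 4j, -12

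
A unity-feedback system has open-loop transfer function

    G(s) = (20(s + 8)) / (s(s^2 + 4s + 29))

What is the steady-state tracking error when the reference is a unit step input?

e_ss = 0

G(s) has one pole at the origin.
This is a Type 1 system; for a step input the steady-state error is zero.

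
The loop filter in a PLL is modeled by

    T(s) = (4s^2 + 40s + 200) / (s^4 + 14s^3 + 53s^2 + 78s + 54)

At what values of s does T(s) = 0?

s = -5 ± 5j

Set the numerator to zero: 4s^2 + 40s + 200 = 0, i.e. 4·(s^2 + 10s + 50) = 0.
Factoring: (s^2 + 10s + 50) = 0.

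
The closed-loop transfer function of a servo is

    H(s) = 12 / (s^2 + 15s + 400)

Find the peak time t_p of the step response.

Comparing s^2 + 15s + 400 to s^2 + 2ζωₙs + ωₙ²: ωₙ = 20 rad/s and ζ = 15/(2·20) = 0.375.
ζωₙ = 15/2 = 7.5, so ω_d = ωₙ√(1−ζ²) = √(ωₙ² − (ζωₙ)²) = √(400 − 7.5²) = √343.75 ≈ 18.54 rad/s.
t_p = π/ω_d = π/18.54 ≈ 0.1694 s.

t_p ≈ 0.1694 s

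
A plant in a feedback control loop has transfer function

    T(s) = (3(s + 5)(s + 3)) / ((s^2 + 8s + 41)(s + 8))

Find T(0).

T(0) = 45/328 ≈ 0.1372

At s = 0 each factor (s + a) contributes a and each (s^2 + bs + c) contributes c.
T(0) = 3·(5) · (3) / ((41) · (8)) = 45/328 = 45/328.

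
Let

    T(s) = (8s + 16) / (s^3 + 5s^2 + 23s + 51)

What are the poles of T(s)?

The poles are the roots of the denominator s^3 + 5s^2 + 23s + 51 = 0.
Trying s = -3: the polynomial evaluates to 0, so (s + 3) is a factor.
Dividing out leaves s^2 + 2s + 17 = 0.
The quadratic formula then gives s = -1 ± 4j.

s = -1 ± 4j, -3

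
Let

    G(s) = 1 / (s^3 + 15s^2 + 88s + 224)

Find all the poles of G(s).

The poles are the roots of the denominator s^3 + 15s^2 + 88s + 224 = 0.
Trying s = -7: the polynomial evaluates to 0, so (s + 7) is a factor.
Dividing out leaves s^2 + 8s + 32 = 0.
The quadratic formula then gives s = -4 ± 4j.

s = -4 ± 4j, -7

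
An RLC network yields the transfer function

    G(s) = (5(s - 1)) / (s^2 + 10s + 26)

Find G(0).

G(0) = -5/26 ≈ -0.1923

At s = 0 each factor (s + a) contributes a and each (s^2 + bs + c) contributes c.
G(0) = 5·(-1) / ((26)) = -5/26 = -5/26.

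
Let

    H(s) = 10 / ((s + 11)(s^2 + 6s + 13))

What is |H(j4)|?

Substitute s = j4: numerator = 10, denominator = -129 + j252.
|H(j4)| = |10| / |-129 + j252| = 10 / 283.10 ≈ 0.03532.

|H(j4)| ≈ 0.03532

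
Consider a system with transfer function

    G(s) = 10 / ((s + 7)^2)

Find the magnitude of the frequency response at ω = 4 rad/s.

|G(j4)| ≈ 0.1538

Substitute s = j4: numerator = 10, denominator = 33 + j56.
|G(j4)| = |10| / |33 + j56| = 10 / 65 ≈ 0.1538.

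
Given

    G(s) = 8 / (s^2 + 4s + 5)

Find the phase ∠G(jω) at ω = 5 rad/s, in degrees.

∠G(j5) ≈ -135°

At s = j5: numerator = 8, denominator = -20 + j20.
∠G = ∠num − ∠den = 0° − (135°) = -135°.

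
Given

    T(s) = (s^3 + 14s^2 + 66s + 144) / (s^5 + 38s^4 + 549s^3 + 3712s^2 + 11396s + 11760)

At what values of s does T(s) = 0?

Set the numerator to zero: s^3 + 14s^2 + 66s + 144 = 0.
Factoring: (s + 8)(s^2 + 6s + 18) = 0.

s = -8, -3 + 3j, -3 - 3j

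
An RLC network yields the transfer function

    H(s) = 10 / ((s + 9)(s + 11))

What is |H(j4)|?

Substitute s = j4: numerator = 10, denominator = 83 + j80.
|H(j4)| = |10| / |83 + j80| = 10 / 115.28 ≈ 0.08675.

|H(j4)| ≈ 0.08675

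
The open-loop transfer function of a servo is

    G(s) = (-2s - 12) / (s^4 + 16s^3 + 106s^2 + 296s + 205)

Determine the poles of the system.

The poles are the roots of the denominator s^4 + 16s^3 + 106s^2 + 296s + 205 = 0.
Trying s = -1: the polynomial evaluates to 0, so (s + 1) is a factor.
Dividing out leaves s^3 + 15s^2 + 91s + 205 = 0.
This factors further as (s^2 + 10s + 41)(s + 5) = 0.

s = -1, -5 + 4j, -5 - 4j, -5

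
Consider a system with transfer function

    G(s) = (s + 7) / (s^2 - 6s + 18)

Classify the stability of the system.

unstable

The poles can be read from the denominator factors: s = 3 + 3j, 3 - 3j.
Since the pole(s) at s = 3 ± 3j lie in the right half-plane, the system is unstable.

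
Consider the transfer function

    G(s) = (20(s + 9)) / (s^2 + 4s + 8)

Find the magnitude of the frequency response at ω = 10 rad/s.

Substitute s = j10: numerator = 180 + j200, denominator = -92 + j40.
|G(j10)| = |180 + j200| / |-92 + j40| = 269.07 / 100.32 ≈ 2.682.

|G(j10)| ≈ 2.682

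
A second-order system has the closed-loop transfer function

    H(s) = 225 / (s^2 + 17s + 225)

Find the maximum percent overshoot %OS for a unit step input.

Comparing s^2 + 17s + 225 to s^2 + 2ζωₙs + ωₙ²: ωₙ = 15 rad/s and ζ = 17/(2·15) ≈ 0.5667.
%OS = 100·exp(−πζ/√(1−ζ²)) = 100·exp(−π·0.5667/√(1−0.5667²)) ≈ 11.5%.

%OS ≈ 11.5%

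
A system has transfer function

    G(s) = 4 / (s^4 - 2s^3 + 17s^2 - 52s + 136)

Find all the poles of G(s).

The poles are the roots of the denominator s^4 - 2s^3 + 17s^2 - 52s + 136 = 0.
No real roots exist; factor into two real quadratics: (s^2 - 4s + 8)(s^2 + 2s + 17) = 0.
Each quadratic gives a conjugate pair via the quadratic formula.

s = 2 ± 2j, -1 ± 4j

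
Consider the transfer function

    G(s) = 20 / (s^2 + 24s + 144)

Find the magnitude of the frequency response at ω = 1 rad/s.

|G(j1)| ≈ 0.1379

Substitute s = j1: numerator = 20, denominator = 143 + j24.
|G(j1)| = |20| / |143 + j24| = 20 / 145 ≈ 0.1379.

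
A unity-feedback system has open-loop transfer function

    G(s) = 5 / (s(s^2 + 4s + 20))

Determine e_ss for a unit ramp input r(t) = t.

G(s) has one pole at the origin.
This is a Type 1 system. Kv = lim_{s→0} s·G(s) = 5/20 = 1/4.
e_ss = 1/Kv = 1/(1/4) = 4.

e_ss = 4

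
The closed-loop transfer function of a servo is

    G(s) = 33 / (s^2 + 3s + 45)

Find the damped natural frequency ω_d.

Comparing s^2 + 3s + 45 to s^2 + 2ζωₙs + ωₙ²: ωₙ = √45 ≈ 6.708 rad/s and ζ = 3/(2·√45) ≈ 0.2236.
ζωₙ = 3/2 = 1.5, so ω_d = ωₙ√(1−ζ²) = √(ωₙ² − (ζωₙ)²) = √(45 − 1.5²) = √42.75 ≈ 6.538 rad/s.

ω_d ≈ 6.538 rad/s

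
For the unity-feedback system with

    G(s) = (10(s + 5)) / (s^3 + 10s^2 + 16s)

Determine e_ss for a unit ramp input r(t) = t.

G(s) has one pole at the origin.
This is a Type 1 system. Kv = lim_{s→0} s·G(s) = 50/16 = 25/8.
e_ss = 1/Kv = 1/(25/8) = 8/25 ≈ 0.3200.

e_ss = 0.3200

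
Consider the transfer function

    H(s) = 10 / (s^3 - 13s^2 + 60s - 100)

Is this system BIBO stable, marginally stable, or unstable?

unstable

The denominator s^3 - 13s^2 + 60s - 100 factors as (s^2 - 8s + 20)(s - 5), giving poles at s = 4 + 2j, 4 - 2j, 5.
Since the pole(s) at s = 4 ± 2j, 5 lie in the right half-plane, the system is unstable.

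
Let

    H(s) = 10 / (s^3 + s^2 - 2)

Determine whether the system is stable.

unstable

The denominator s^3 + s^2 - 2 factors as (s^2 + 2s + 2)(s - 1), giving poles at s = -1 ± j, 1.
Since the pole(s) at s = 1 lie in the right half-plane, the system is unstable.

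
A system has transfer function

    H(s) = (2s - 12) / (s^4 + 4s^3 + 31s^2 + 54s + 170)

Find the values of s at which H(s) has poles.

The poles are the roots of the denominator s^4 + 4s^3 + 31s^2 + 54s + 170 = 0.
No real roots exist; factor into two real quadratics: (s^2 + 2s + 10)(s^2 + 2s + 17) = 0.
Each quadratic gives a conjugate pair via the quadratic formula.

s = -1 + 3j, -1 - 3j, -1 + 4j, -1 - 4j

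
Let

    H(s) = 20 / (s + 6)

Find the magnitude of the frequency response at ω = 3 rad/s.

Substitute s = j3: numerator = 20, denominator = 6 + j3.
|H(j3)| = |20| / |6 + j3| = 20 / 6.7082 ≈ 2.981.

|H(j3)| ≈ 2.981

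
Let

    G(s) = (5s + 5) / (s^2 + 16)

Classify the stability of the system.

The denominator s^2 + 16 factors as (s^2 + 16), giving poles at s = 4j, -4j.
Since the simple pole(s) at s = ±4j lie on the jω-axis with none in the right half-plane, the system is marginally stable.

marginally stable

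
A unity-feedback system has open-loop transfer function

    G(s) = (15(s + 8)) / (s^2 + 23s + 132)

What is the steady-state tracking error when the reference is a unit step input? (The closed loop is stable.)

G(s) has no poles at the origin.
This is a Type 0 system. Kp = lim_{s→0} G(s) = 120/132 = 10/11.
e_ss = 1/(1 + Kp) = 1/(1 + 10/11) = 11/21 ≈ 0.5238.

e_ss = 0.5238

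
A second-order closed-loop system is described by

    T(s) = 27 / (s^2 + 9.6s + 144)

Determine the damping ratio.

ζ = 0.4

Compare the denominator to the standard form s^2 + 2ζωₙs + ωₙ².
ωₙ² = 144, so ωₙ = 12 rad/s.
2ζωₙ = 9.6, so ζ = 9.6/(2·12) = 0.4.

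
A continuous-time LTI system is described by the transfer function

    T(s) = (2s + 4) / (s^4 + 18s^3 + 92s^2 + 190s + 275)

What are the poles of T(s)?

The poles are the roots of the denominator s^4 + 18s^3 + 92s^2 + 190s + 275 = 0.
Trying s = -5: the polynomial evaluates to 0, so (s + 5) is a factor.
Dividing out leaves s^3 + 13s^2 + 27s + 55 = 0.
This factors further as (s + 11)(s^2 + 2s + 5) = 0.

s = -5, -11, -1 ± 2j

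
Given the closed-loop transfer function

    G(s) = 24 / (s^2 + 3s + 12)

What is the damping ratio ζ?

ζ ≈ 0.4330

Compare the denominator to the standard form s^2 + 2ζωₙs + ωₙ².
ωₙ² = 12, so ωₙ = √12 ≈ 3.464 rad/s.
2ζωₙ = 3, so ζ = 3/(2·√12) ≈ 0.4330.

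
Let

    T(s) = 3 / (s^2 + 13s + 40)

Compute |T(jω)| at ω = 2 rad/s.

Substitute s = j2: numerator = 3, denominator = 36 + j26.
|T(j2)| = |3| / |36 + j26| = 3 / 44.407 ≈ 0.06756.

|T(j2)| ≈ 0.06756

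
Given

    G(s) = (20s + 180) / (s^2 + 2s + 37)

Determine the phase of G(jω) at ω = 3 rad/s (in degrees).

At s = j3: numerator = 180 + j60, denominator = 28 + j6.
∠G = ∠num − ∠den = 18.435° − (12.095°) = 6.340°.

∠G(j3) ≈ 6.340°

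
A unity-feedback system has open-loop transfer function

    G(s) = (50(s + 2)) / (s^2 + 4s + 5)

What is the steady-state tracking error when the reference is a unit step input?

G(s) has no poles at the origin.
This is a Type 0 system. Kp = lim_{s→0} G(s) = 100/5 = 20.
e_ss = 1/(1 + Kp) = 1/(1 + 20) = 1/21 ≈ 0.04762.

e_ss = 0.04762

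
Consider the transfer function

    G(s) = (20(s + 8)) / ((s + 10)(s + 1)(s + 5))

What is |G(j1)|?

|G(j1)| ≈ 2.225

Substitute s = j1: numerator = 160 + j20, denominator = 34 + j64.
|G(j1)| = |160 + j20| / |34 + j64| = 161.25 / 72.471 ≈ 2.225.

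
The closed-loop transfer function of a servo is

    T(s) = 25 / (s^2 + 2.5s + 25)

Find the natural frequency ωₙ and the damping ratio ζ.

Compare the denominator to the standard form s^2 + 2ζωₙs + ωₙ².
ωₙ² = 25, so ωₙ = 5 rad/s.
2ζωₙ = 2.5, so ζ = 2.5/(2·5) = 0.25.

ωₙ = 5 rad/s, ζ = 0.25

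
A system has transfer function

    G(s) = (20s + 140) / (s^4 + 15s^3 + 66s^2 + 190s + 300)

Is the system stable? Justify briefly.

The denominator s^4 + 15s^3 + 66s^2 + 190s + 300 factors as (s^2 + 2s + 10)(s + 3)(s + 10), giving poles at s = -1 ± 3j, -3, -10.
Since all poles lie strictly in the left half-plane, the system is stable.

stable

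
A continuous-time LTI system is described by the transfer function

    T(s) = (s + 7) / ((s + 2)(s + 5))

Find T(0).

At s = 0 each factor (s + a) contributes a and each (s^2 + bs + c) contributes c.
T(0) = 1·(7) / ((2) · (5)) = 7/10 = 7/10.

T(0) = 7/10 ≈ 0.7000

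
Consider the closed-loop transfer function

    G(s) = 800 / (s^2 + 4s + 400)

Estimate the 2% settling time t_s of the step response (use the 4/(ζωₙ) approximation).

t_s ≈ 2 s

Comparing s^2 + 4s + 400 to s^2 + 2ζωₙs + ωₙ²: ωₙ = 20 rad/s and ζ = 4/(2·20) = 0.1.
ζωₙ = 4/2 = 2, so t_s ≈ 4/(ζωₙ) = 4/2 = 2 s.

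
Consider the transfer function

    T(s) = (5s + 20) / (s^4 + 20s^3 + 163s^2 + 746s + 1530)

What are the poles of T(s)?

The poles are the roots of the denominator s^4 + 20s^3 + 163s^2 + 746s + 1530 = 0.
Trying s = -9: the polynomial evaluates to 0, so (s + 9) is a factor.
Dividing out leaves s^3 + 11s^2 + 64s + 170 = 0.
This factors further as (s^2 + 6s + 34)(s + 5) = 0.

s = -3 + 5j, -3 - 5j, -9, -5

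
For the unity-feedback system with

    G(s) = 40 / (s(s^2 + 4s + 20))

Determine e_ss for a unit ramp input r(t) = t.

G(s) has one pole at the origin.
This is a Type 1 system. Kv = lim_{s→0} s·G(s) = 40/20 = 2.
e_ss = 1/Kv = 1/(2) = 1/2 ≈ 0.5000.

e_ss = 0.5000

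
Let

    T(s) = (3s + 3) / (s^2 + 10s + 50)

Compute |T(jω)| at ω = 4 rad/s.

Substitute s = j4: numerator = 3 + j12, denominator = 34 + j40.
|T(j4)| = |3 + j12| / |34 + j40| = 12.369 / 52.498 ≈ 0.2356.

|T(j4)| ≈ 0.2356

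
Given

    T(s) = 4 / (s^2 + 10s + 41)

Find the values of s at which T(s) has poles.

s = -5 ± 4j

The poles are the roots of the denominator s^2 + 10s + 41 = 0.
Using the quadratic formula: s = (-10 ± √(-64))/2 = -5 ± 4j.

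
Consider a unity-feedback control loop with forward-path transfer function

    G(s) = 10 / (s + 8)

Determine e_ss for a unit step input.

G(s) has no poles at the origin.
This is a Type 0 system. Kp = lim_{s→0} G(s) = 10/8 = 5/4.
e_ss = 1/(1 + Kp) = 1/(1 + 5/4) = 4/9 ≈ 0.4444.

e_ss = 0.4444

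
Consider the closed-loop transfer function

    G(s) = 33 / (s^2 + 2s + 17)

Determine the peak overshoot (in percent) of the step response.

Comparing s^2 + 2s + 17 to s^2 + 2ζωₙs + ωₙ²: ωₙ = √17 ≈ 4.123 rad/s and ζ = 2/(2·√17) ≈ 0.2425.
%OS = 100·exp(−πζ/√(1−ζ²)) = 100·exp(−π·0.2425/√(1−0.2425²)) ≈ 45.6%.

%OS ≈ 45.6%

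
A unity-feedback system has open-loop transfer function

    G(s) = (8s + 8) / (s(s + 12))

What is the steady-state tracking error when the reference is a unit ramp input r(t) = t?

e_ss = 1.500

G(s) has one pole at the origin.
This is a Type 1 system. Kv = lim_{s→0} s·G(s) = 8/12 = 2/3.
e_ss = 1/Kv = 1/(2/3) = 3/2 ≈ 1.500.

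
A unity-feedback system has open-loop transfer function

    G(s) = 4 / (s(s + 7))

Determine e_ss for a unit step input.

G(s) has one pole at the origin.
This is a Type 1 system; for a step input the steady-state error is zero.

e_ss = 0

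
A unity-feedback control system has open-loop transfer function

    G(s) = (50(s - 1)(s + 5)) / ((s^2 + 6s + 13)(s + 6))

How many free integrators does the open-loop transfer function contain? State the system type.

The denominator has no factor of s at the origin — no free integrator — so this is a Type 0 system.

Type 0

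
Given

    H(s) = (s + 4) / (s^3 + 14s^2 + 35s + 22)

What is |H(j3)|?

Substitute s = j3: numerator = 4 + j3, denominator = -104 + j78.
|H(j3)| = |4 + j3| / |-104 + j78| = 5 / 130 ≈ 0.03846.

|H(j3)| ≈ 0.03846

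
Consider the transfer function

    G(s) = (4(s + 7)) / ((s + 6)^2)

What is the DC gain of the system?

At s = 0 each factor (s + a) contributes a and each (s^2 + bs + c) contributes c.
G(0) = 4·(7) / ((6) · (6)) = 28/36 = 7/9.

G(0) = 7/9 ≈ 0.7778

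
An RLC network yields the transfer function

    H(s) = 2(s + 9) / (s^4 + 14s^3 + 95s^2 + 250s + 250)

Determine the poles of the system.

s = -2 + j, -2 - j, -5 + 5j, -5 - 5j

The poles are the roots of the denominator s^4 + 14s^3 + 95s^2 + 250s + 250 = 0.
No real roots exist; factor into two real quadratics: (s^2 + 4s + 5)(s^2 + 10s + 50) = 0.
Each quadratic gives a conjugate pair via the quadratic formula.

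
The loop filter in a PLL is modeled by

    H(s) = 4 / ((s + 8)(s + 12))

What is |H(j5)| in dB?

|H(j5)|_dB ≈ -29.7 dB

Substitute s = j5: numerator = 4, denominator = 71 + j100.
|H(j5)| = |4| / |71 + j100| = 4 / 122.64 ≈ 0.03262.
In decibels: 20·log₁₀(0.03262) ≈ -29.7 dB.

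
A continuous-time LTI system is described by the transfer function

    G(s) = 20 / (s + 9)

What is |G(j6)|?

|G(j6)| ≈ 1.849

Substitute s = j6: numerator = 20, denominator = 9 + j6.
|G(j6)| = |20| / |9 + j6| = 20 / 10.817 ≈ 1.849.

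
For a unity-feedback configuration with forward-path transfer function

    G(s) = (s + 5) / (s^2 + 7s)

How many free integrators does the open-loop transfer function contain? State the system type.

Type 1

The denominator has 1 factor of s at the origin (free integrator), so this is a Type 1 system.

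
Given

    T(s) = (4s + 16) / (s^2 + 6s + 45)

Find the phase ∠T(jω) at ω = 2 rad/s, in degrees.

∠T(j2) ≈ 10.25°

At s = j2: numerator = 16 + j8, denominator = 41 + j12.
∠T = ∠num − ∠den = 26.565° − (16.314°) = 10.25°.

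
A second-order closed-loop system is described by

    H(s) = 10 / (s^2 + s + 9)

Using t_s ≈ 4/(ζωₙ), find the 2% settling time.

t_s ≈ 8 s

Comparing s^2 + s + 9 to s^2 + 2ζωₙs + ωₙ²: ωₙ = 3 rad/s and ζ = 1/(2·3) ≈ 0.1667.
ζωₙ = 1/2 = 0.5, so t_s ≈ 4/(ζωₙ) = 4/0.5 = 8 s.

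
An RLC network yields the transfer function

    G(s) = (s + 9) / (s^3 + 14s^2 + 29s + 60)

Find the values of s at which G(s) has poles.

s = -1 + 2j, -1 - 2j, -12

The poles are the roots of the denominator s^3 + 14s^2 + 29s + 60 = 0.
Trying s = -12: the polynomial evaluates to 0, so (s + 12) is a factor.
Dividing out leaves s^2 + 2s + 5 = 0.
The quadratic formula then gives s = -1 ± 2j.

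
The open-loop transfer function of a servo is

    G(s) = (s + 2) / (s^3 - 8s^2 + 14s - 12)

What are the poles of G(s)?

s = 1 + j, 1 - j, 6

The poles are the roots of the denominator s^3 - 8s^2 + 14s - 12 = 0.
Trying s = 6: the polynomial evaluates to 0, so (s - 6) is a factor.
Dividing out leaves s^2 - 2s + 2 = 0.
The quadratic formula then gives s = 1 ± 1j.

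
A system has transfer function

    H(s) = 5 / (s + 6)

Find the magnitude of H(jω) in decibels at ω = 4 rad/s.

|H(j4)|_dB ≈ -3.18 dB

Substitute s = j4: numerator = 5, denominator = 6 + j4.
|H(j4)| = |5| / |6 + j4| = 5 / 7.2111 ≈ 0.6934.
In decibels: 20·log₁₀(0.6934) ≈ -3.18 dB.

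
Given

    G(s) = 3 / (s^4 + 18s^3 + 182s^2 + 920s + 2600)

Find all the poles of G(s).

The poles are the roots of the denominator s^4 + 18s^3 + 182s^2 + 920s + 2600 = 0.
No real roots exist; factor into two real quadratics: (s^2 + 10s + 50)(s^2 + 8s + 52) = 0.
Each quadratic gives a conjugate pair via the quadratic formula.

s = -5 ± 5j, -4 ± 6j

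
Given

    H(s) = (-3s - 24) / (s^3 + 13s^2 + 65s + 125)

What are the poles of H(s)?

The poles are the roots of the denominator s^3 + 13s^2 + 65s + 125 = 0.
Trying s = -5: the polynomial evaluates to 0, so (s + 5) is a factor.
Dividing out leaves s^2 + 8s + 25 = 0.
The quadratic formula then gives s = -4 ± 3j.

s = -4 + 3j, -4 - 3j, -5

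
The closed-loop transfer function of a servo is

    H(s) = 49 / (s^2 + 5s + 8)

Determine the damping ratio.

ζ ≈ 0.8839

Compare the denominator to the standard form s^2 + 2ζωₙs + ωₙ².
ωₙ² = 8, so ωₙ = √8 ≈ 2.828 rad/s.
2ζωₙ = 5, so ζ = 5/(2·√8) ≈ 0.8839.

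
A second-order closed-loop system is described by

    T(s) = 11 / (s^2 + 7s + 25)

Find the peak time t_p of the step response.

Comparing s^2 + 7s + 25 to s^2 + 2ζωₙs + ωₙ²: ωₙ = 5 rad/s and ζ = 7/(2·5) = 0.7.
ζωₙ = 7/2 = 3.5, so ω_d = ωₙ√(1−ζ²) = √(ωₙ² − (ζωₙ)²) = √(25 − 3.5²) = √12.75 ≈ 3.571 rad/s.
t_p = π/ω_d = π/3.571 ≈ 0.8798 s.

t_p ≈ 0.8798 s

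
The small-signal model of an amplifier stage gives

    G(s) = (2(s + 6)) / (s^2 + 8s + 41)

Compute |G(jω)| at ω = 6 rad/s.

|G(j6)| ≈ 0.3517

Substitute s = j6: numerator = 12 + j12, denominator = 5 + j48.
|G(j6)| = |12 + j12| / |5 + j48| = 16.971 / 48.260 ≈ 0.3517.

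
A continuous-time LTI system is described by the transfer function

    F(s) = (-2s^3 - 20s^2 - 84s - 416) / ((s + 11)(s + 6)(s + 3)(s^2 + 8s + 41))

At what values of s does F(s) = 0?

s = -1 ± 5j, -8

Set the numerator to zero: -2s^3 - 20s^2 - 84s - 416 = 0, i.e. -2·(s^3 + 10s^2 + 42s + 208) = 0.
Factoring: (s^2 + 2s + 26)(s + 8) = 0.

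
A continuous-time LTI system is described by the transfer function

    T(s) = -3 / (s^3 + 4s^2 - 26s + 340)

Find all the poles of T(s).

The poles are the roots of the denominator s^3 + 4s^2 - 26s + 340 = 0.
Trying s = -10: the polynomial evaluates to 0, so (s + 10) is a factor.
Dividing out leaves s^2 - 6s + 34 = 0.
The quadratic formula then gives s = 3 ± 5j.

s = 3 + 5j, 3 - 5j, -10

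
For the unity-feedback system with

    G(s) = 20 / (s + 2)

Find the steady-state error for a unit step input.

G(s) has no poles at the origin.
This is a Type 0 system. Kp = lim_{s→0} G(s) = 20/2 = 10.
e_ss = 1/(1 + Kp) = 1/(1 + 10) = 1/11 ≈ 0.09091.

e_ss = 0.09091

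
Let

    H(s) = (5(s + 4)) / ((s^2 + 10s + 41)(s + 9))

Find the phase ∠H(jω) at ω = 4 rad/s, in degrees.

At s = j4: numerator = 20 + j20, denominator = 65 + j460.
∠H = ∠num − ∠den = 45° − (81.957°) = -36.96°.

∠H(j4) ≈ -36.96°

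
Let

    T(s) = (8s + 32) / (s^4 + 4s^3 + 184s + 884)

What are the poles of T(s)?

s = 3 + 5j, 3 - 5j, -5 + j, -5 - j

The poles are the roots of the denominator s^4 + 4s^3 + 184s + 884 = 0.
No real roots exist; factor into two real quadratics: (s^2 - 6s + 34)(s^2 + 10s + 26) = 0.
Each quadratic gives a conjugate pair via the quadratic formula.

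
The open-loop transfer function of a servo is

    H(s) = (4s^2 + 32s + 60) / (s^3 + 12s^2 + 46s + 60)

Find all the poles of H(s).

The poles are the roots of the denominator s^3 + 12s^2 + 46s + 60 = 0.
Trying s = -6: the polynomial evaluates to 0, so (s + 6) is a factor.
Dividing out leaves s^2 + 6s + 10 = 0.
The quadratic formula then gives s = -3 ± 1j.

s = -3 + j, -3 - j, -6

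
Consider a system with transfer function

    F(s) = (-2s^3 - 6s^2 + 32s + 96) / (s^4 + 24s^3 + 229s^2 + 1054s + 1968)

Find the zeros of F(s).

Set the numerator to zero: -2s^3 - 6s^2 + 32s + 96 = 0, i.e. -2·(s^3 + 3s^2 - 16s - 48) = 0.
Factoring: (s + 3)(s - 4)(s + 4) = 0.

s = -3, 4, -4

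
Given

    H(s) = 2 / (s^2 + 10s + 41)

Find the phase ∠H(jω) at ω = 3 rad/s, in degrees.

∠H(j3) ≈ -43.15°

At s = j3: numerator = 2, denominator = 32 + j30.
∠H = ∠num − ∠den = 0° − (43.152°) = -43.15°.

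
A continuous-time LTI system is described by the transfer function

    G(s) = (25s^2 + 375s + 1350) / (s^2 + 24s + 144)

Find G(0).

G(0) = 75/8 ≈ 9.375

Set s = 0: G(0) = (1350) / (144) = 75/8.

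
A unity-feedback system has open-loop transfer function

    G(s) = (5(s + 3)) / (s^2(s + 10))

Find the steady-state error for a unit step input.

e_ss = 0

G(s) has 2 poles at the origin.
This is a Type 2 system; for a step input the steady-state error is zero.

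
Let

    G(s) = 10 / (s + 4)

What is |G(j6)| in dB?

|G(j6)|_dB ≈ 2.84 dB

Substitute s = j6: numerator = 10, denominator = 4 + j6.
|G(j6)| = |10| / |4 + j6| = 10 / 7.2111 ≈ 1.387.
In decibels: 20·log₁₀(1.387) ≈ 2.84 dB.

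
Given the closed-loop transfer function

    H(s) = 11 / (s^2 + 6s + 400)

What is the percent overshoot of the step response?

%OS ≈ 62.1%

Comparing s^2 + 6s + 400 to s^2 + 2ζωₙs + ωₙ²: ωₙ = 20 rad/s and ζ = 6/(2·20) = 0.15.
%OS = 100·exp(−πζ/√(1−ζ²)) = 100·exp(−π·0.15/√(1−0.15²)) ≈ 62.1%.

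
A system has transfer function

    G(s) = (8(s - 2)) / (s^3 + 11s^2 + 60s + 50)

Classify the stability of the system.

The denominator s^3 + 11s^2 + 60s + 50 factors as (s + 1)(s^2 + 10s + 50), giving poles at s = -1, -5 + 5j, -5 - 5j.
Since all poles lie strictly in the left half-plane, the system is stable.

stable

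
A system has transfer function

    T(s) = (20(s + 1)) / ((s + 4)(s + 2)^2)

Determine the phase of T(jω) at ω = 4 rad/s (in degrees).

∠T(j4) ≈ -95.91°

At s = j4: numerator = 20 + j80, denominator = -112 + j16.
∠T = ∠num − ∠den = 75.964° − (171.87°) = -95.91°.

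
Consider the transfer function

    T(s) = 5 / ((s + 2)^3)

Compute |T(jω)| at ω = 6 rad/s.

|T(j6)| ≈ 0.01976

Substitute s = j6: numerator = 5, denominator = -208 - j144.
|T(j6)| = |5| / |-208 - j144| = 5 / 252.98 ≈ 0.01976.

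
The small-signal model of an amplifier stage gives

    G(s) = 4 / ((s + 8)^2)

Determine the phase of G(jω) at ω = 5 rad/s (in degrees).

At s = j5: numerator = 4, denominator = 39 + j80.
∠G = ∠num − ∠den = 0° − (64.011°) = -64.01°.

∠G(j5) ≈ -64.01°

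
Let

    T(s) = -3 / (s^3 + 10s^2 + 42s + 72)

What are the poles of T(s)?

s = -3 + 3j, -3 - 3j, -4

The poles are the roots of the denominator s^3 + 10s^2 + 42s + 72 = 0.
Trying s = -4: the polynomial evaluates to 0, so (s + 4) is a factor.
Dividing out leaves s^2 + 6s + 18 = 0.
The quadratic formula then gives s = -3 ± 3j.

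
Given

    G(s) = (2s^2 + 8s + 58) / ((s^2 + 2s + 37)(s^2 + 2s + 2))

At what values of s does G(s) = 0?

s = -2 ± 5j

Set the numerator to zero: 2s^2 + 8s + 58 = 0, i.e. 2·(s^2 + 4s + 29) = 0.
Factoring: (s^2 + 4s + 29) = 0.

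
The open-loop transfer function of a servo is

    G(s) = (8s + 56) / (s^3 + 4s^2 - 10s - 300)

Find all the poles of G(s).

s = -5 + 5j, -5 - 5j, 6

The poles are the roots of the denominator s^3 + 4s^2 - 10s - 300 = 0.
Trying s = 6: the polynomial evaluates to 0, so (s - 6) is a factor.
Dividing out leaves s^2 + 10s + 50 = 0.
The quadratic formula then gives s = -5 ± 5j.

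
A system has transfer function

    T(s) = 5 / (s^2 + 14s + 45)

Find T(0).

T(0) = 1/9 ≈ 0.1111

Set s = 0: T(0) = (5) / (45) = 1/9.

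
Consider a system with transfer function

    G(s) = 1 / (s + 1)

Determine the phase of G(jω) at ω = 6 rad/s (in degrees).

At s = j6: numerator = 1, denominator = 1 + j6.
∠G = ∠num − ∠den = 0° − (80.538°) = -80.54°.

∠G(j6) ≈ -80.54°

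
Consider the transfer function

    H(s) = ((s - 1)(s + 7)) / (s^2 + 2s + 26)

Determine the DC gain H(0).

At s = 0 each factor (s + a) contributes a and each (s^2 + bs + c) contributes c.
H(0) = 1·(-1) · (7) / ((26)) = -7/26 = -7/26.

H(0) = -7/26 ≈ -0.2692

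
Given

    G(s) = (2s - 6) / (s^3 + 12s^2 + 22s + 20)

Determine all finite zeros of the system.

s = 3

Set the numerator to zero: 2s - 6 = 0, i.e. 2·(s - 3) = 0.
So s = 3.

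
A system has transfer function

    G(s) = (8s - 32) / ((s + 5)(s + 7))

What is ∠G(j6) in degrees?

∠G(j6) ≈ 32.89°

At s = j6: numerator = -32 + j48, denominator = -1 + j72.
∠G = ∠num − ∠den = 123.69° − (90.796°) = 32.89°.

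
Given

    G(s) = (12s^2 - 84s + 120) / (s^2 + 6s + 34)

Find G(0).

G(0) = 60/17 ≈ 3.529

Set s = 0: G(0) = (120) / (34) = 60/17.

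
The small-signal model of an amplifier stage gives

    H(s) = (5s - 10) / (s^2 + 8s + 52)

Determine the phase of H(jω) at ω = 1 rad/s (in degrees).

At s = j1: numerator = -10 + j5, denominator = 51 + j8.
∠H = ∠num − ∠den = 153.43° − (8.9149°) = 144.5°.

∠H(j1) ≈ 144.5°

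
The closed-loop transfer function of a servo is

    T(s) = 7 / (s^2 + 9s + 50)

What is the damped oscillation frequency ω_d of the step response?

Comparing s^2 + 9s + 50 to s^2 + 2ζωₙs + ωₙ²: ωₙ = √50 ≈ 7.071 rad/s and ζ = 9/(2·√50) ≈ 0.6364.
ζωₙ = 9/2 = 4.5, so ω_d = ωₙ√(1−ζ²) = √(ωₙ² − (ζωₙ)²) = √(50 − 4.5²) = √29.75 ≈ 5.454 rad/s.

ω_d ≈ 5.454 rad/s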